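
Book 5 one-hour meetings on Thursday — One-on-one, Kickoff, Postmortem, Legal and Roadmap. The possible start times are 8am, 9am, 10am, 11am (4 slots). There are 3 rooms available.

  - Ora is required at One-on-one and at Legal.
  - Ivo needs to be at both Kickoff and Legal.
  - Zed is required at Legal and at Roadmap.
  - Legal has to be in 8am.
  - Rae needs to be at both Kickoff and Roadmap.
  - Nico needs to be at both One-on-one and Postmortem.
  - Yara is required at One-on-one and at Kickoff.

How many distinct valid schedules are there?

36

Splitting on One-on-one: it can be 9am (12), 10am (12), 11am (12). Listing each branch's schedules as (Kickoff, Postmortem, Legal, Roadmap):
One-on-one=9am: (10am,8am,8am,9am) (10am,8am,8am,11am) (10am,10am,8am,9am) (10am,10am,8am,11am) (10am,11am,8am,9am) (10am,11am,8am,11am) (11am,8am,8am,9am) (11am,8am,8am,10am) (11am,10am,8am,9am) (11am,10am,8am,10am) (11am,11am,8am,9am) (11am,11am,8am,10am) — 12.
One-on-one=10am: (9am,8am,8am,10am) (9am,8am,8am,11am) (9am,9am,8am,10am) (9am,9am,8am,11am) (9am,11am,8am,10am) (9am,11am,8am,11am) (11am,8am,8am,9am) (11am,8am,8am,10am) (11am,9am,8am,9am) (11am,9am,8am,10am) (11am,11am,8am,9am) (11am,11am,8am,10am) — 12.
One-on-one=11am: (9am,8am,8am,10am) (9am,8am,8am,11am) (9am,9am,8am,10am) (9am,9am,8am,11am) (9am,10am,8am,10am) (9am,10am,8am,11am) (10am,8am,8am,9am) (10am,8am,8am,11am) (10am,9am,8am,9am) (10am,9am,8am,11am) (10am,10am,8am,9am) (10am,10am,8am,11am) — 12.
Summing: 12 + 12 + 12 = 36.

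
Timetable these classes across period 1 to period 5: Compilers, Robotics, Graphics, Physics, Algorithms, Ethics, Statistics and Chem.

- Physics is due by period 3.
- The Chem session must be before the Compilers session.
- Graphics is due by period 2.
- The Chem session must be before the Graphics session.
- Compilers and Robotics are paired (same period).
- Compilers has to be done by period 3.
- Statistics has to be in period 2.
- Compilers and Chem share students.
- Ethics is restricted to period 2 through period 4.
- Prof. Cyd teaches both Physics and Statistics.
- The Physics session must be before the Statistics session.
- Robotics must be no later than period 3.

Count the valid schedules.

Splitting on Compilers: it can be period 2 (15), period 3 (15). Listing each branch's schedules as (Robotics, Graphics, Physics, Algorithms, Ethics, Statistics, Chem) by period number:
Compilers=period 2: (2,2,1,1,2,2,1) (2,2,1,1,3,2,1) (2,2,1,1,4,2,1) (2,2,1,2,2,2,1) (2,2,1,2,3,2,1) (2,2,1,2,4,2,1) (2,2,1,3,2,2,1) (2,2,1,3,3,2,1) (2,2,1,3,4,2,1) (2,2,1,4,2,2,1) (2,2,1,4,3,2,1) (2,2,1,4,4,2,1) (2,2,1,5,2,2,1) (2,2,1,5,3,2,1) (2,2,1,5,4,2,1) — 15.
Compilers=period 3: (3,2,1,1,2,2,1) (3,2,1,1,3,2,1) (3,2,1,1,4,2,1) (3,2,1,2,2,2,1) (3,2,1,2,3,2,1) (3,2,1,2,4,2,1) (3,2,1,3,2,2,1) (3,2,1,3,3,2,1) (3,2,1,3,4,2,1) (3,2,1,4,2,2,1) (3,2,1,4,3,2,1) (3,2,1,4,4,2,1) (3,2,1,5,2,2,1) (3,2,1,5,3,2,1) (3,2,1,5,4,2,1) — 15.
Summing: 15 + 15 = 30.

30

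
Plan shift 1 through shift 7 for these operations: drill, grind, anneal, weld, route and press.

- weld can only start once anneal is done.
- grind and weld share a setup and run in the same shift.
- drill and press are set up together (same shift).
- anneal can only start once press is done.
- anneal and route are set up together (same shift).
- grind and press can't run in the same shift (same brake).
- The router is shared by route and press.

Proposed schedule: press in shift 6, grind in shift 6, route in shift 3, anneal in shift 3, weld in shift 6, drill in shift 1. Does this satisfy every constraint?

Invalid. drill and press are set up together (same shift).

anneal can only start once press is done — violated.
grind and press can't run in the same shift (same brake) — violated.
grind and weld share a setup and run in the same shift — holds.
weld can only start once anneal is done — holds.
The router is shared by route and press — holds.
anneal and route are set up together (same shift) — holds.
drill and press are set up together (same shift) — violated.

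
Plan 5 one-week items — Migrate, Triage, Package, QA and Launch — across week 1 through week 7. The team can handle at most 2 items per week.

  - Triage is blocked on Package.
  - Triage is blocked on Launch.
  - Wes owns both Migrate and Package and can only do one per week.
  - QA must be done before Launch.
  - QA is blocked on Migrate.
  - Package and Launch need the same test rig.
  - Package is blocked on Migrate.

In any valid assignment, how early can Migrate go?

Downstream work caps Migrate at week 4.
Migrate at week 1 is achievable: QA=week 2, Launch=week 3, Triage=week 4, Package=week 2, Migrate=week 1.

week 1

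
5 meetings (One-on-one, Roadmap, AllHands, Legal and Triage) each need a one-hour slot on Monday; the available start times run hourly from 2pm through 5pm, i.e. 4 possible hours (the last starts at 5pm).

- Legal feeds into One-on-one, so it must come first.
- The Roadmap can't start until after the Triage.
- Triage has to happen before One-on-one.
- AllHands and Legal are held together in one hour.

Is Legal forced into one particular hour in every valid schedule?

No

Legal can be 2pm (e.g. One-on-one -> 3pm, Triage -> 2pm, Legal -> 2pm, Roadmap -> 3pm, AllHands -> 2pm) or 3pm (e.g. Triage=2pm, AllHands=3pm, Roadmap=3pm, Legal=3pm, One-on-one=4pm).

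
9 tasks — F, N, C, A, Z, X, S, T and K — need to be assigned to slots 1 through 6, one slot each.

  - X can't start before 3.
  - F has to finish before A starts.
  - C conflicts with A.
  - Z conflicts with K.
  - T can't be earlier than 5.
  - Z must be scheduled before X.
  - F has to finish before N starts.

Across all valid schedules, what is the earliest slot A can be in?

Precedence pushes A to at least 2.
A at 2 is achievable: Z=1; A=2; K=2; F=1; X=3; T=5; N=2; C=1; S=1.

2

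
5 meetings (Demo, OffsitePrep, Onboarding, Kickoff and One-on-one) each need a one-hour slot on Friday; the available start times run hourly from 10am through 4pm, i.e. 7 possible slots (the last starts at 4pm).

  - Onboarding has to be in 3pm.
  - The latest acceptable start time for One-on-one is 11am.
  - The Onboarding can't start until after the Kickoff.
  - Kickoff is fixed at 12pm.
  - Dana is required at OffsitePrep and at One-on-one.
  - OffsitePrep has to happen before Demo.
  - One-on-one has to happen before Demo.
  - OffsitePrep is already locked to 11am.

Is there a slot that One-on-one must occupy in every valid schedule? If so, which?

10am

One-on-one's window is 10am–11am.
OffsitePrep is fixed at 11am, and One-on-one can't share a slot with OffsitePrep.
So One-on-one must be 10am.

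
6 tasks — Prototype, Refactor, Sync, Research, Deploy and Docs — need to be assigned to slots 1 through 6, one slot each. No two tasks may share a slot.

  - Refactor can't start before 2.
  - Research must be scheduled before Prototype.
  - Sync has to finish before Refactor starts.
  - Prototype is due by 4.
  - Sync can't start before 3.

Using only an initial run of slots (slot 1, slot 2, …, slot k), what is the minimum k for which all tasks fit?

6 slots

The precedence chain requires at least 2 distinct slots.
With at most 1 per slot and 6 tasks, at least 6 slots are needed.
Propagating the time windows through the other constraints, Refactor can't land before 4, so the schedule must run through at least slot 4.
6 works (last occupied slot: 6): for example Refactor in 4; Research in 1; Docs in 6; Sync in 3; Deploy in 5; Prototype in 2.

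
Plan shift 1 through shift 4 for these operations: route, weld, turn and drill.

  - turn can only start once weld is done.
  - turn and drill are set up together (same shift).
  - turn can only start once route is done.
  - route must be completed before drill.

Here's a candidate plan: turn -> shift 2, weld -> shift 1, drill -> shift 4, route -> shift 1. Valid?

No. turn and drill are set up together (same shift) is not satisfied.

turn and drill are set up together (same shift) — violated.
turn can only start once weld is done — holds.
turn can only start once route is done — holds.
route must be completed before drill — holds.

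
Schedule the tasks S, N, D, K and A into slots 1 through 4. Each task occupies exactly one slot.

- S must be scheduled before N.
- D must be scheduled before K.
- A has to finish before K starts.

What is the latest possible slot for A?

3

Downstream work caps A at 3.
A at 3 is achievable: K in 4, A in 3, S in 1, N in 2, D in 1.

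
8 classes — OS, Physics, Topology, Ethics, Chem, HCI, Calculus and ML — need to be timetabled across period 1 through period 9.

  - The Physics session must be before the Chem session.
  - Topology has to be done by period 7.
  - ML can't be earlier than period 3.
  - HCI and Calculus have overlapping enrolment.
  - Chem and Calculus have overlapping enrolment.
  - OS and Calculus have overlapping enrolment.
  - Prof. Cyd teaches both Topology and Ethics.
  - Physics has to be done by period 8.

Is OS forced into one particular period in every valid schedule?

No

OS can be period 1 (e.g. Chem=period 2, Calculus=period 3, Physics=period 1, Ethics=period 2, OS=period 1, ML=period 3, Topology=period 1, HCI=period 1) or period 2 (e.g. Topology=period 1, HCI=period 1, Ethics=period 2, Calculus=period 3, Physics=period 1, OS=period 2, Chem=period 2, ML=period 3).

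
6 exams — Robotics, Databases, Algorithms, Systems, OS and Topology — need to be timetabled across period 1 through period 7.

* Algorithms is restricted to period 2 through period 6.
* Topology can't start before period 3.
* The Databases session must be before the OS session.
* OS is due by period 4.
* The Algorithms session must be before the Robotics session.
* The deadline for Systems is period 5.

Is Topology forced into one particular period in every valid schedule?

Topology can be period 3 (e.g. Systems=period 1; OS=period 2; Robotics=period 3; Topology=period 3; Databases=period 1; Algorithms=period 2) or period 4 (e.g. Systems=period 1; OS=period 2; Databases=period 1; Robotics=period 3; Topology=period 4; Algorithms=period 2).

No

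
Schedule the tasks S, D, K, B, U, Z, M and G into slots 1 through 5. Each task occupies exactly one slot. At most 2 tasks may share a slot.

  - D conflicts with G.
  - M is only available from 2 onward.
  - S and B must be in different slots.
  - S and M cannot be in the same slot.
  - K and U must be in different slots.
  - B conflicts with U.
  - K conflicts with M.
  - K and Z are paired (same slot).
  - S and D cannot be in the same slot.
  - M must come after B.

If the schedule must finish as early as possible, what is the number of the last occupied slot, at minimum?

slot 4

The precedence chain requires at least 2 distinct slots.
With at most 2 per slot and 8 tasks, at least 4 slots are needed.
4 works (last occupied slot: 4): for example S -> 3; D -> 1; B -> 1; G -> 3; M -> 2; Z -> 4; U -> 2; K -> 4.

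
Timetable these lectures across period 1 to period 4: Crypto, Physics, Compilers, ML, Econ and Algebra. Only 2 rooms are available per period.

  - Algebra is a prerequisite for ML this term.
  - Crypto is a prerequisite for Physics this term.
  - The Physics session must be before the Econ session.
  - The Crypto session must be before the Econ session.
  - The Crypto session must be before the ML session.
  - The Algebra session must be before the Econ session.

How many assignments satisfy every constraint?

54

Splitting on Crypto: it can be period 1 (42), period 2 (12). Listing each branch's schedules as (Physics, Compilers, ML, Econ, Algebra) by period number:
Crypto=period 1: (2,1,3,3,2) (2,1,3,4,2) (2,1,4,3,2) (2,1,4,4,2) (2,1,4,4,3) (2,2,3,3,1) (2,2,3,4,1) (2,2,4,3,1) (2,2,4,4,1) (2,2,4,4,3) (2,3,2,3,1) (2,3,2,4,1) (2,3,3,4,1) (2,3,3,4,2) (2,3,4,3,1) (2,3,4,3,2) (2,3,4,4,1) (2,3,4,4,2) (2,3,4,4,3) (2,4,2,3,1) (2,4,2,4,1) (2,4,3,3,1) (2,4,3,3,2) (2,4,3,4,1) (2,4,3,4,2) (2,4,4,3,1) (2,4,4,3,2) (3,1,3,4,2) (3,1,4,4,2) (3,1,4,4,3) (3,2,2,4,1) (3,2,3,4,1) (3,2,3,4,2) (3,2,4,4,1) (3,2,4,4,2) (3,2,4,4,3) (3,3,2,4,1) (3,3,4,4,1) (3,3,4,4,2) (3,4,2,4,1) (3,4,3,4,1) (3,4,3,4,2) — 42.
Crypto=period 2: (3,1,3,4,1) (3,1,3,4,2) (3,1,4,4,1) (3,1,4,4,2) (3,1,4,4,3) (3,2,3,4,1) (3,2,4,4,1) (3,2,4,4,3) (3,3,4,4,1) (3,3,4,4,2) (3,4,3,4,1) (3,4,3,4,2) — 12.
Summing: 42 + 12 = 54.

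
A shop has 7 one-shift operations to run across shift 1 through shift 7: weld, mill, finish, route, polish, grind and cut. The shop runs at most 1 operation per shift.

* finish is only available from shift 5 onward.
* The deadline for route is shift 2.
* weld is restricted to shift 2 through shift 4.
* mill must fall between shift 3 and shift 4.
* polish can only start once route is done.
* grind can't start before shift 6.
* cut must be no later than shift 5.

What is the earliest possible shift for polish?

shift 2

Precedence pushes polish to at least shift 2.
polish at shift 2 is achievable: cut -> shift 5, grind -> shift 6, polish -> shift 2, weld -> shift 4, finish -> shift 7, mill -> shift 3, route -> shift 1.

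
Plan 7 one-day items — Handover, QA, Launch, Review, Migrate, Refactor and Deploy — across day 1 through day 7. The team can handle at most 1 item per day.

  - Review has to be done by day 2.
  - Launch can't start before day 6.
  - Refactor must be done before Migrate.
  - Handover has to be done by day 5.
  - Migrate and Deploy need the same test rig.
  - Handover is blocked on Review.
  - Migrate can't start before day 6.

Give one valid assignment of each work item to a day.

Review=day 1, Migrate=day 6, Refactor=day 3, QA=day 4, Launch=day 7, Handover=day 2, Deploy=day 5

Checking: Refactor(day 3) before Migrate(day 6); Review(day 1) before Handover(day 2); Migrate(day 6) != Deploy(day 5); Review=day 1 in [day 1,day 2]; Migrate=day 6 in [day 6,day 7]; Launch=day 7 in [day 6,day 7]; Handover=day 2 in [day 1,day 5]; max 1 per day (cap 1).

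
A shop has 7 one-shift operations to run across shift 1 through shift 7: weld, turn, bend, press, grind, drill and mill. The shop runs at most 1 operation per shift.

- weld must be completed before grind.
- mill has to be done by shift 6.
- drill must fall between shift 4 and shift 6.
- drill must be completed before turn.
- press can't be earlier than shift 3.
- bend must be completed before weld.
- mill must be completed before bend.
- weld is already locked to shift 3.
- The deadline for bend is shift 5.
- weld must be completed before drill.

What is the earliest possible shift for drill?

Drill is available from shift 4; drill's own window allows nothing later than shift 6.
drill at shift 4 is achievable: turn -> shift 6, weld -> shift 3, mill -> shift 1, bend -> shift 2, drill -> shift 4, press -> shift 5, grind -> shift 7.

shift 4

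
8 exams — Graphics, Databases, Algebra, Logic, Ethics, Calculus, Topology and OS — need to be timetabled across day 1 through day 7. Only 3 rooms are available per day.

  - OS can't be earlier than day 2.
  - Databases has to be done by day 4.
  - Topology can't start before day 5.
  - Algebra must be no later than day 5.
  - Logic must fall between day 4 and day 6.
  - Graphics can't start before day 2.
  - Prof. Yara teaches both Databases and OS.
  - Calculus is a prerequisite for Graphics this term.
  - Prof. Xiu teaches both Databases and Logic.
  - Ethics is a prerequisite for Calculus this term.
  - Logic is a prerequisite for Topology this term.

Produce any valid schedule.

Topology=day 5, Databases=day 1, Ethics=day 1, Algebra=day 1, Logic=day 4, OS=day 2, Calculus=day 2, Graphics=day 3

Checking: Calculus(day 2) before Graphics(day 3); Ethics(day 1) before Calculus(day 2); Logic(day 4) before Topology(day 5); Databases(day 1) != Logic(day 4); Databases(day 1) != OS(day 2); Databases=day 1 in [day 1,day 4]; OS=day 2 in [day 2,day 7]; Logic=day 4 in [day 4,day 6]; Algebra=day 1 in [day 1,day 5]; Graphics=day 3 in [day 2,day 7]; Topology=day 5 in [day 5,day 7]; max 3 per day (cap 3).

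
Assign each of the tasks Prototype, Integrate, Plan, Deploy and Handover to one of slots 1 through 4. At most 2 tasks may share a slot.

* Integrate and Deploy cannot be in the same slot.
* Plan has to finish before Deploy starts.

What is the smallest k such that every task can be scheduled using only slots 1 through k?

3 slots

The precedence chain requires at least 2 distinct slots.
With at most 2 per slot and 5 tasks, at least 3 slots are needed.
3 works (last occupied slot: 3): for example Prototype -> 1; Deploy -> 2; Integrate -> 3; Handover -> 2; Plan -> 1.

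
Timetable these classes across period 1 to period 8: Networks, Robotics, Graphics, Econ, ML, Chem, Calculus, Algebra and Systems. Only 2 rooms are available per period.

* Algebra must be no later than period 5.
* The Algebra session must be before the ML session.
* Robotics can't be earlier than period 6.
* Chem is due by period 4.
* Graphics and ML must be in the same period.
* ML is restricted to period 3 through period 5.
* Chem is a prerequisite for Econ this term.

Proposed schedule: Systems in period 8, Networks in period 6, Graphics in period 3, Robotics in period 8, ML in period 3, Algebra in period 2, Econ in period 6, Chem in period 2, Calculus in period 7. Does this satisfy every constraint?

Chem is a prerequisite for Econ this term — holds.
ML is restricted to period 3 through period 5 — holds.
Only 2 rooms are available per period — holds.
The Algebra session must be before the ML session — holds.
Chem is due by period 4 — holds.
Graphics and ML must be in the same period — holds.
Robotics can't be earlier than period 6 — holds.
Algebra must be no later than period 5 — holds.

Yes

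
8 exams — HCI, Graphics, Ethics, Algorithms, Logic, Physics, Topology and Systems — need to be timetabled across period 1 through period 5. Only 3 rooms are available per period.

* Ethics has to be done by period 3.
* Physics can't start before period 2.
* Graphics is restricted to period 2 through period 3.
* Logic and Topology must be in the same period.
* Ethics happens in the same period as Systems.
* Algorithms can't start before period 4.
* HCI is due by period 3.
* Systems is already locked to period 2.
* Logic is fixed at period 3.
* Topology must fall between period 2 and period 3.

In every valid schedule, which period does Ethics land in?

period 2

Ethics must be in the same period as Systems, which can't be before period 2, so Ethics is at least period 2; Ethics's own window allows nothing later than period 3; Ethics must be in the same period as Systems, which can't be after period 2, so Ethics is at most period 2.
So Ethics is pinned to period 2.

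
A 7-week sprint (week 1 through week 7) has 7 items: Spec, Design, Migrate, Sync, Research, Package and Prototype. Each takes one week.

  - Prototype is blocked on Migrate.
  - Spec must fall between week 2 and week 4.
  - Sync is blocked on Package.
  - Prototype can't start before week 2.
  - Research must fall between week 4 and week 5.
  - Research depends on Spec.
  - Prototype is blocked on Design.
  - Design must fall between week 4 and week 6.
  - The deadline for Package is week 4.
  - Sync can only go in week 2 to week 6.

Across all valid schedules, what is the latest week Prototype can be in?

week 7

Prototype is available from week 2; precedence pushes Prototype to at least week 5.
Prototype at week 7 is achievable: Package -> week 1, Research -> week 4, Spec -> week 2, Design -> week 4, Migrate -> week 1, Sync -> week 2, Prototype -> week 7.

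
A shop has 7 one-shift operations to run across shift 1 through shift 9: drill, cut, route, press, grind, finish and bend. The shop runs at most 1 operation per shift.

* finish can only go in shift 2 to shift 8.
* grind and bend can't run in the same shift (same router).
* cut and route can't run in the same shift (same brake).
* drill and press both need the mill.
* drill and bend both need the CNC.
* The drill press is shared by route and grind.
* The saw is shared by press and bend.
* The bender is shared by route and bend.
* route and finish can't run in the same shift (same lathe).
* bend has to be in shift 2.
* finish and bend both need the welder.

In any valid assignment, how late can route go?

shift 9

route at shift 9 is achievable: press=shift 5; drill=shift 1; cut=shift 4; route=shift 9; bend=shift 2; grind=shift 6; finish=shift 3.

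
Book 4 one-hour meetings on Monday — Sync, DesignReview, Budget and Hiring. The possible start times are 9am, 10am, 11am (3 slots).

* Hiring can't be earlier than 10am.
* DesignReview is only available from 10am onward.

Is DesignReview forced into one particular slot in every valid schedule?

DesignReview can be 10am (e.g. Sync in 9am; Budget in 9am; Hiring in 10am; DesignReview in 10am) or 11am (e.g. Budget -> 9am; Sync -> 9am; Hiring -> 10am; DesignReview -> 11am).

No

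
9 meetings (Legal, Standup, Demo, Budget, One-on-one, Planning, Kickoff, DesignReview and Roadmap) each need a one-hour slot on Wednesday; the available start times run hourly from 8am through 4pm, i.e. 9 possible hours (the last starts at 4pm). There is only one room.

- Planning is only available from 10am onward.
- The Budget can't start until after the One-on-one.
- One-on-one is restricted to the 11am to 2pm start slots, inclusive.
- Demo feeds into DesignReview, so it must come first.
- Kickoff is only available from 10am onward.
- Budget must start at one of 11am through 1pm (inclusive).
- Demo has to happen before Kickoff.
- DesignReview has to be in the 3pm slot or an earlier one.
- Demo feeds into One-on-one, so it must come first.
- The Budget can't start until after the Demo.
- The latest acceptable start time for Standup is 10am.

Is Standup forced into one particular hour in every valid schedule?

No

Standup can be 8am (e.g. Kickoff -> 10am, Standup -> 8am, Planning -> 1pm, Legal -> 3pm, Budget -> 12pm, Roadmap -> 4pm, Demo -> 9am, One-on-one -> 11am, DesignReview -> 2pm) or 9am (e.g. Budget in 12pm; Kickoff in 10am; Roadmap in 4pm; Standup in 9am; Legal in 3pm; Demo in 8am; Planning in 1pm; DesignReview in 2pm; One-on-one in 11am).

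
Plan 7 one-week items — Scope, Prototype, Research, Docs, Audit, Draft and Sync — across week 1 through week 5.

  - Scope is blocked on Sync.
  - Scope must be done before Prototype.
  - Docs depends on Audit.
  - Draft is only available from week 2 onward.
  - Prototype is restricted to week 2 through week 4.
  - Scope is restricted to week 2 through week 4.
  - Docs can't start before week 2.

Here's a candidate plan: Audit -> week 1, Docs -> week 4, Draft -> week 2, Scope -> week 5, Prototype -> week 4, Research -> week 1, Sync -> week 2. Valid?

Scope is blocked on Sync — holds.
Prototype is restricted to week 2 through week 4 — holds.
Scope must be done before Prototype — violated.
Draft is only available from week 2 onward — holds.
Docs can't start before week 2 — holds.
Docs depends on Audit — holds.
Scope is restricted to week 2 through week 4 — violated.

Invalid. Scope is restricted to week 2 through week 4.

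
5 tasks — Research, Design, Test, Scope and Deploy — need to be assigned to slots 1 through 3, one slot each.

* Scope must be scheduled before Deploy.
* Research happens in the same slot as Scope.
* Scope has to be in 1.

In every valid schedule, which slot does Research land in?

1

Research must be in the same slot as Scope, which can't be after 1, so Research is at most 1.
So Research is pinned to 1.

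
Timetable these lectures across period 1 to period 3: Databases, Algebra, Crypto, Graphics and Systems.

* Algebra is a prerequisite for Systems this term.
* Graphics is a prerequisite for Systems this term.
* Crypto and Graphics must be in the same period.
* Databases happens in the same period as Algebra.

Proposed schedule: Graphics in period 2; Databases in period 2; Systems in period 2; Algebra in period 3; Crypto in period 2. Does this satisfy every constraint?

No — it violates: Algebra is a prerequisite for Systems this term

Databases happens in the same period as Algebra — violated.
Crypto and Graphics must be in the same period — holds.
Algebra is a prerequisite for Systems this term — violated.
Graphics is a prerequisite for Systems this term — violated.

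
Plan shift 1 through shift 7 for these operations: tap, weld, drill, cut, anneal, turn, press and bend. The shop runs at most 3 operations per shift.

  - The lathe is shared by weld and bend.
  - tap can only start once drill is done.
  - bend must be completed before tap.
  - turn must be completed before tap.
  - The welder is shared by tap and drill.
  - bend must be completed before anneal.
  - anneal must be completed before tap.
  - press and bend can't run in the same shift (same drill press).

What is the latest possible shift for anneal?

shift 6

Precedence pushes anneal to at least shift 2; downstream work caps anneal at shift 6.
anneal at shift 6 is achievable: bend=shift 1, weld=shift 2, tap=shift 7, drill=shift 1, anneal=shift 6, cut=shift 2, press=shift 2, turn=shift 1.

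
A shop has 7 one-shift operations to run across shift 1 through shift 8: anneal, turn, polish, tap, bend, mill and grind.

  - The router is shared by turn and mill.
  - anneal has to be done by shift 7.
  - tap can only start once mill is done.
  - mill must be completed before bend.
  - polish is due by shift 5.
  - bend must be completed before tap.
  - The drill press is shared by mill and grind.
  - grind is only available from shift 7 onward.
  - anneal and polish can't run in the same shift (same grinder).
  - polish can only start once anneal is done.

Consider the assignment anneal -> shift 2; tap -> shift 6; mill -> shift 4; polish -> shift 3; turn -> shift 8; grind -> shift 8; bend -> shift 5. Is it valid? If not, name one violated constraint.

Yes

anneal and polish can't run in the same shift (same grinder) — holds.
polish can only start once anneal is done — holds.
The drill press is shared by mill and grind — holds.
The router is shared by turn and mill — holds.
grind is only available from shift 7 onward — holds.
tap can only start once mill is done — holds.
anneal has to be done by shift 7 — holds.
mill must be completed before bend — holds.
polish is due by shift 5 — holds.
bend must be completed before tap — holds.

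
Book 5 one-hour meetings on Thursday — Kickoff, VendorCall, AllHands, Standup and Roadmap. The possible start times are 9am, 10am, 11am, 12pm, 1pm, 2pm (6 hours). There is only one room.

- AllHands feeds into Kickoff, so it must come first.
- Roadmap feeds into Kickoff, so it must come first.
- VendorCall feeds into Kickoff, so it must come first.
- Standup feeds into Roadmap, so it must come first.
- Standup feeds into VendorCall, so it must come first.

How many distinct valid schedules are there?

48

Splitting on Kickoff: it can be 1pm (8), 2pm (40). Listing each branch's schedules as (VendorCall, AllHands, Standup, Roadmap):
Kickoff=1pm: (10am,11am,9am,12pm) (10am,12pm,9am,11am) (11am,9am,10am,12pm) (11am,10am,9am,12pm) (11am,12pm,9am,10am) (12pm,9am,10am,11am) (12pm,10am,9am,11am) (12pm,11am,9am,10am) — 8.
Kickoff=2pm: (10am,11am,9am,12pm) (10am,11am,9am,1pm) (10am,12pm,9am,11am) (10am,12pm,9am,1pm) (10am,1pm,9am,11am) (10am,1pm,9am,12pm) (11am,9am,10am,12pm) (11am,9am,10am,1pm) (11am,10am,9am,12pm) (11am,10am,9am,1pm) (11am,12pm,9am,10am) (11am,12pm,9am,1pm) (11am,12pm,10am,1pm) (11am,1pm,9am,10am) (11am,1pm,9am,12pm) (11am,1pm,10am,12pm) (12pm,9am,10am,11am) (12pm,9am,10am,1pm) (12pm,9am,11am,1pm) (12pm,10am,9am,11am) (12pm,10am,9am,1pm) (12pm,10am,11am,1pm) (12pm,11am,9am,10am) (12pm,11am,9am,1pm) (12pm,11am,10am,1pm) (12pm,1pm,9am,10am) (12pm,1pm,9am,11am) (12pm,1pm,10am,11am) (1pm,9am,10am,11am) (1pm,9am,10am,12pm) (1pm,9am,11am,12pm) (1pm,10am,9am,11am) (1pm,10am,9am,12pm) (1pm,10am,11am,12pm) (1pm,11am,9am,10am) (1pm,11am,9am,12pm) (1pm,11am,10am,12pm) (1pm,12pm,9am,10am) (1pm,12pm,9am,11am) (1pm,12pm,10am,11am) — 40.
Summing: 8 + 40 = 48.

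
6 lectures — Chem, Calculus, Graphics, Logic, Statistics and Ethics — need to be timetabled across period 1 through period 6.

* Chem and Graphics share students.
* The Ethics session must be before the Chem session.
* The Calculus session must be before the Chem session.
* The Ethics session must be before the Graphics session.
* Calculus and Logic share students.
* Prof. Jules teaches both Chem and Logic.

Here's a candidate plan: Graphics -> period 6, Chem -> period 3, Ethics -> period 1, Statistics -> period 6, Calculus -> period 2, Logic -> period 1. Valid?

The Ethics session must be before the Graphics session — holds.
The Ethics session must be before the Chem session — holds.
Calculus and Logic share students — holds.
Chem and Graphics share students — holds.
Prof. Jules teaches both Chem and Logic — holds.
The Calculus session must be before the Chem session — holds.

Valid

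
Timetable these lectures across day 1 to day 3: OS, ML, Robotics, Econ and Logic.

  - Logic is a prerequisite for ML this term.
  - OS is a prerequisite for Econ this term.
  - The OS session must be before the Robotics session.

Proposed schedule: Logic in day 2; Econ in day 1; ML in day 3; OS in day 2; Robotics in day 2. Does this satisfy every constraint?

OS is a prerequisite for Econ this term — violated.
The OS session must be before the Robotics session — violated.
Logic is a prerequisite for ML this term — holds.

Invalid. OS is a prerequisite for Econ this term.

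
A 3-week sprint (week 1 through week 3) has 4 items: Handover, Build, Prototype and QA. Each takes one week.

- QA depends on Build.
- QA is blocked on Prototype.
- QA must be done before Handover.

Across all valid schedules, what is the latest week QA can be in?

week 2

Precedence pushes QA to at least week 2; downstream work caps QA at week 2.
QA at week 2 is achievable: Build in week 1, Prototype in week 1, Handover in week 3, QA in week 2.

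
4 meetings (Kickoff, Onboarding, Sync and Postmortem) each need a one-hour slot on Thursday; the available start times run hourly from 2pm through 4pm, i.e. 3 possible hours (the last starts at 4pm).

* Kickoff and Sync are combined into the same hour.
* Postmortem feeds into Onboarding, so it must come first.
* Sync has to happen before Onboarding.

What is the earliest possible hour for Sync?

Downstream work caps Sync at 3pm.
Sync at 2pm is achievable: Postmortem in 2pm; Onboarding in 3pm; Sync in 2pm; Kickoff in 2pm.

2pm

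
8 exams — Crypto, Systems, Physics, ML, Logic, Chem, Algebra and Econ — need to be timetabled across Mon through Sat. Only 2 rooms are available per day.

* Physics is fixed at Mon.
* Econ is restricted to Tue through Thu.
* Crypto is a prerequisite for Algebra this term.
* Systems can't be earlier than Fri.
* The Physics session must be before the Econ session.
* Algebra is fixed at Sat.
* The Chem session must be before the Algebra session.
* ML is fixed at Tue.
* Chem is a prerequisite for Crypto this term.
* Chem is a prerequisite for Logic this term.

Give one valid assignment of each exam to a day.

Systems in Fri; Econ in Tue; Logic in Wed; Chem in Mon; Crypto in Wed; Algebra in Sat; ML in Tue; Physics in Mon

Checking: Crypto(Wed) before Algebra(Sat); Chem(Mon) before Crypto(Wed); Chem(Mon) before Logic(Wed); Chem(Mon) before Algebra(Sat); Physics(Mon) before Econ(Tue); Systems=Fri in [Fri,Sat]; Econ=Tue in [Tue,Thu]; ML=Tue in [Tue,Tue]; Algebra=Sat in [Sat,Sat]; Physics=Mon in [Mon,Mon]; max 2 per day (cap 2).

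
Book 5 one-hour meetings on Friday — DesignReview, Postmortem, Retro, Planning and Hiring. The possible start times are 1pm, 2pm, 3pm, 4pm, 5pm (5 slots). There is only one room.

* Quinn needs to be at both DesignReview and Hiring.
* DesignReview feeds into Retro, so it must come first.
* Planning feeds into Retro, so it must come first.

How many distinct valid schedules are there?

40

Splitting on DesignReview: it can be 1pm (12), 2pm (12), 3pm (10), 4pm (6). Listing each branch's schedules as (Postmortem, Retro, Planning, Hiring):
DesignReview=1pm: (2pm,4pm,3pm,5pm) (2pm,5pm,3pm,4pm) (2pm,5pm,4pm,3pm) (3pm,4pm,2pm,5pm) (3pm,5pm,2pm,4pm) (3pm,5pm,4pm,2pm) (4pm,3pm,2pm,5pm) (4pm,5pm,2pm,3pm) (4pm,5pm,3pm,2pm) (5pm,3pm,2pm,4pm) (5pm,4pm,2pm,3pm) (5pm,4pm,3pm,2pm) — 12.
DesignReview=2pm: (1pm,4pm,3pm,5pm) (1pm,5pm,3pm,4pm) (1pm,5pm,4pm,3pm) (3pm,4pm,1pm,5pm) (3pm,5pm,1pm,4pm) (3pm,5pm,4pm,1pm) (4pm,3pm,1pm,5pm) (4pm,5pm,1pm,3pm) (4pm,5pm,3pm,1pm) (5pm,3pm,1pm,4pm) (5pm,4pm,1pm,3pm) (5pm,4pm,3pm,1pm) — 12.
DesignReview=3pm: (1pm,4pm,2pm,5pm) (1pm,5pm,2pm,4pm) (1pm,5pm,4pm,2pm) (2pm,4pm,1pm,5pm) (2pm,5pm,1pm,4pm) (2pm,5pm,4pm,1pm) (4pm,5pm,1pm,2pm) (4pm,5pm,2pm,1pm) (5pm,4pm,1pm,2pm) (5pm,4pm,2pm,1pm) — 10.
DesignReview=4pm: (1pm,5pm,2pm,3pm) (1pm,5pm,3pm,2pm) (2pm,5pm,1pm,3pm) (2pm,5pm,3pm,1pm) (3pm,5pm,1pm,2pm) (3pm,5pm,2pm,1pm) — 6.
Summing: 12 + 12 + 10 + 6 = 40.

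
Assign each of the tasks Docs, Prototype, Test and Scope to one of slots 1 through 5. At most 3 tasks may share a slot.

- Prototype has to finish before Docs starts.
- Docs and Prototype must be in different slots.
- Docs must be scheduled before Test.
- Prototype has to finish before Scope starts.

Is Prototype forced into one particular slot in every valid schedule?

No

Prototype can be 1 (e.g. Test in 3; Prototype in 1; Scope in 2; Docs in 2) or 2 (e.g. Prototype in 2, Docs in 3, Test in 4, Scope in 3).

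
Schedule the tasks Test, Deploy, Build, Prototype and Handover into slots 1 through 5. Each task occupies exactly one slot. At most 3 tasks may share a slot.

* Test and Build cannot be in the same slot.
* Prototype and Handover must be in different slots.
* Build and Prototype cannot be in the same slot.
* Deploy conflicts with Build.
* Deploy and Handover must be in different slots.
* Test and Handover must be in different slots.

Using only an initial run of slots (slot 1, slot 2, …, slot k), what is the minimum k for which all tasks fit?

With at most 3 per slot and 5 tasks, at least 2 slots are needed.
2 works (last occupied slot: 2): for example Prototype -> 1, Handover -> 2, Build -> 2, Deploy -> 1, Test -> 1.

2 slots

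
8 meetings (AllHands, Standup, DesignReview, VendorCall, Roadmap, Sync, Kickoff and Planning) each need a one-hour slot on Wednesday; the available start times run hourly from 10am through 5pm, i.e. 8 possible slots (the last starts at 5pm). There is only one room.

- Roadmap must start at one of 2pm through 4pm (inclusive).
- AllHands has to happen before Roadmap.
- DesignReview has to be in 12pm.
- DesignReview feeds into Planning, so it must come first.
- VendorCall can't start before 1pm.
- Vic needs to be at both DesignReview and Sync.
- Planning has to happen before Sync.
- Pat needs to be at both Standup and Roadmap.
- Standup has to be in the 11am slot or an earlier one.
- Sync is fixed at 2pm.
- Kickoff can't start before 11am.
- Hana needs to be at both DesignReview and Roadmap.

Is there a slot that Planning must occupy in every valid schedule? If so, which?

1pm

DesignReview is fixed at 12pm and must come before Planning, so Planning is at least 1pm.
Sync is fixed at 2pm and must come after Planning, so Planning is at most 1pm.
So Planning must be 1pm.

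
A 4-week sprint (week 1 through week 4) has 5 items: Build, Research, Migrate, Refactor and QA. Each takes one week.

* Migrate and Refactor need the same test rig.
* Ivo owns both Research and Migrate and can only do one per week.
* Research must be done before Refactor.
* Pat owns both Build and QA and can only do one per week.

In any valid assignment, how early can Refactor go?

week 2

Precedence pushes Refactor to at least week 2.
Refactor at week 2 is achievable: Research in week 1; Build in week 1; QA in week 2; Migrate in week 3; Refactor in week 2.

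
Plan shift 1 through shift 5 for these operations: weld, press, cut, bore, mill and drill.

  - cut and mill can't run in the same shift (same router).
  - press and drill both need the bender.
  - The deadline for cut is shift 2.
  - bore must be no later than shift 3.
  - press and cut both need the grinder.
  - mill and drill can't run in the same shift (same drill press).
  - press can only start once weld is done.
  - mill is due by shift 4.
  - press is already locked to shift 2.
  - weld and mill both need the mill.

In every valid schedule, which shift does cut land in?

shift 1

cut's window is shift 1–shift 2.
press is fixed at shift 2, and cut can't share a shift with press.
So cut must be shift 1.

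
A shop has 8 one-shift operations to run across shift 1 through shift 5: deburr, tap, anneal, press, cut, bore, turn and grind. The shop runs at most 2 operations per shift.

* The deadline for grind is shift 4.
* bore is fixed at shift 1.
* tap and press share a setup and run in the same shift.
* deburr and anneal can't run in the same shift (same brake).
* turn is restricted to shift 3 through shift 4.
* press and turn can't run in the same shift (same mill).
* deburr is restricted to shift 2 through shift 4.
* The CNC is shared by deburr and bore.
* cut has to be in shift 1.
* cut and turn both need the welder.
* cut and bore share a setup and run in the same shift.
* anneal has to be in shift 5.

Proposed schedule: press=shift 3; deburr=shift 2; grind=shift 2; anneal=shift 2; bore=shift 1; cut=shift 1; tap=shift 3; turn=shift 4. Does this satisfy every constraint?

bore is fixed at shift 1 — holds.
deburr is restricted to shift 2 through shift 4 — holds.
cut has to be in shift 1 — holds.
The CNC is shared by deburr and bore — holds.
The deadline for grind is shift 4 — holds.
anneal has to be in shift 5 — violated.
tap and press share a setup and run in the same shift — holds.
cut and turn both need the welder — holds.
turn is restricted to shift 3 through shift 4 — holds.
The shop runs at most 2 operations per shift — violated.
press and turn can't run in the same shift (same mill) — holds.
deburr and anneal can't run in the same shift (same brake) — violated.
cut and bore share a setup and run in the same shift — holds.

No. deburr and anneal can't run in the same shift (same brake) is not satisfied.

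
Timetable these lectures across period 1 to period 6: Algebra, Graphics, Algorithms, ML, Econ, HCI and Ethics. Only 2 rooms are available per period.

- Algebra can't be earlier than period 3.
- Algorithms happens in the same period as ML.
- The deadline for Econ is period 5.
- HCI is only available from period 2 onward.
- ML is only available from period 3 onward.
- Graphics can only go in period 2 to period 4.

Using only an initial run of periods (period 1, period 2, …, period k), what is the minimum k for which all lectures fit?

4

With at most 2 per period and 7 lectures, at least 4 periods are needed.
Algebra can't be placed before period 3, so the schedule must run through at least period 3.
4 works (last occupied period: period 4): for example HCI -> period 2; Ethics -> period 1; Graphics -> period 2; Algorithms -> period 4; Econ -> period 1; Algebra -> period 3; ML -> period 4.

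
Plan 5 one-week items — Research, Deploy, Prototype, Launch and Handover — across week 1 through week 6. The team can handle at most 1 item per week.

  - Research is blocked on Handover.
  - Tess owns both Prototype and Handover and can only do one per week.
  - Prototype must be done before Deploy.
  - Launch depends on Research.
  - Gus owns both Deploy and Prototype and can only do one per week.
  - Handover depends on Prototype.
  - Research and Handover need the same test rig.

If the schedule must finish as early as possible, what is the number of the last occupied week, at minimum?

week 5

The precedence chain requires at least 4 distinct weeks.
With at most 1 per week and 5 work items, at least 5 weeks are needed.
5 works (last occupied week: week 5): for example Handover=week 2; Launch=week 5; Deploy=week 4; Prototype=week 1; Research=week 3.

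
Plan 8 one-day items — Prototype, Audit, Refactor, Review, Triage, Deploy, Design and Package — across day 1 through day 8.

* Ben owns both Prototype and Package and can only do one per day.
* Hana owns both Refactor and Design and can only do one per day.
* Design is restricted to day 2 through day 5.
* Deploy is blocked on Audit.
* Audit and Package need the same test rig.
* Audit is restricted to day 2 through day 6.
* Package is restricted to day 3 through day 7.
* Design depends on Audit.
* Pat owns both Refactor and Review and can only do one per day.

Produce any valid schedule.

Package in day 3; Audit in day 2; Triage in day 1; Design in day 3; Refactor in day 1; Deploy in day 3; Prototype in day 1; Review in day 2

Checking: Audit(day 2) before Deploy(day 3); Audit(day 2) before Design(day 3); Prototype(day 1) != Package(day 3); Audit(day 2) != Package(day 3); Refactor(day 1) != Design(day 3); Refactor(day 1) != Review(day 2); Audit=day 2 in [day 2,day 6]; Design=day 3 in [day 2,day 5]; Package=day 3 in [day 3,day 7].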